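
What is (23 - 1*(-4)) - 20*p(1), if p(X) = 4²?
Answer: -293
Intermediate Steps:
p(X) = 16
(23 - 1*(-4)) - 20*p(1) = (23 - 1*(-4)) - 20*16 = (23 + 4) - 320 = 27 - 320 = -293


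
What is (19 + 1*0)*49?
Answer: 931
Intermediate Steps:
(19 + 1*0)*49 = (19 + 0)*49 = 19*49 = 931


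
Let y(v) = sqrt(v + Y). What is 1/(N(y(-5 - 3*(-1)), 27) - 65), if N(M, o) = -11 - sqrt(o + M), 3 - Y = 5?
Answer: -1/(76 + sqrt(27 + 2*I)) ≈ -0.012315 + 2.9168e-5*I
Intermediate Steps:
Y = -2 (Y = 3 - 1*5 = 3 - 5 = -2)
y(v) = sqrt(-2 + v) (y(v) = sqrt(v - 2) = sqrt(-2 + v))
N(M, o) = -11 - sqrt(M + o)
1/(N(y(-5 - 3*(-1)), 27) - 65) = 1/((-11 - sqrt(sqrt(-2 + (-5 - 3*(-1))) + 27)) - 65) = 1/((-11 - sqrt(sqrt(-2 + (-5 + 3)) + 27)) - 65) = 1/((-11 - sqrt(sqrt(-2 - 2) + 27)) - 65) = 1/((-11 - sqrt(sqrt(-4) + 27)) - 65) = 1/((-11 - sqrt(2*I + 27)) - 65) = 1/((-11 - sqrt(27 + 2*I)) - 65) = 1/(-76 - sqrt(27 + 2*I))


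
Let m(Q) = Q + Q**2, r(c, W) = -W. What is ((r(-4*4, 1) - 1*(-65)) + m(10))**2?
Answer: 30276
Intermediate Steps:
((r(-4*4, 1) - 1*(-65)) + m(10))**2 = ((-1*1 - 1*(-65)) + 10*(1 + 10))**2 = ((-1 + 65) + 10*11)**2 = (64 + 110)**2 = 174**2 = 30276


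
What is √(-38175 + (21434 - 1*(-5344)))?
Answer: I*√11397 ≈ 106.76*I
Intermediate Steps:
√(-38175 + (21434 - 1*(-5344))) = √(-38175 + (21434 + 5344)) = √(-38175 + 26778) = √(-11397) = I*√11397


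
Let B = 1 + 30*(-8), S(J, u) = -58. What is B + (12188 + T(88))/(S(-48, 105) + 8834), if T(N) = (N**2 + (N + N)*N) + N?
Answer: -515489/2194 ≈ -234.95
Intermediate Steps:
T(N) = N + 3*N**2 (T(N) = (N**2 + (2*N)*N) + N = (N**2 + 2*N**2) + N = 3*N**2 + N = N + 3*N**2)
B = -239 (B = 1 - 240 = -239)
B + (12188 + T(88))/(S(-48, 105) + 8834) = -239 + (12188 + 88*(1 + 3*88))/(-58 + 8834) = -239 + (12188 + 88*(1 + 264))/8776 = -239 + (12188 + 88*265)*(1/8776) = -239 + (12188 + 23320)*(1/8776) = -239 + 35508*(1/8776) = -239 + 8877/2194 = -515489/2194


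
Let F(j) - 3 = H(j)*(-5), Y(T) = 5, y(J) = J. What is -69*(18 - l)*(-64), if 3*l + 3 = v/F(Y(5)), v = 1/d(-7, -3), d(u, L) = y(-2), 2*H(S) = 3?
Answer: 753664/9 ≈ 83741.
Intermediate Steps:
H(S) = 3/2 (H(S) = (1/2)*3 = 3/2)
d(u, L) = -2
v = -1/2 (v = 1/(-2) = -1/2 ≈ -0.50000)
F(j) = -9/2 (F(j) = 3 + (3/2)*(-5) = 3 - 15/2 = -9/2)
l = -26/27 (l = -1 + (-1/(2*(-9/2)))/3 = -1 + (-1/2*(-2/9))/3 = -1 + (1/3)*(1/9) = -1 + 1/27 = -26/27 ≈ -0.96296)
-69*(18 - l)*(-64) = -69*(18 - 1*(-26/27))*(-64) = -69*(18 + 26/27)*(-64) = -69*512/27*(-64) = -11776/9*(-64) = 753664/9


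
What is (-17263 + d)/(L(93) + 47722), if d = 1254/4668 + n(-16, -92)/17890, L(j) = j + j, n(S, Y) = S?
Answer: -4142585481/11496614920 ≈ -0.36033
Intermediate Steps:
L(j) = 2*j
d = 1863281/6959210 (d = 1254/4668 - 16/17890 = 1254*(1/4668) - 16*1/17890 = 209/778 - 8/8945 = 1863281/6959210 ≈ 0.26774)
(-17263 + d)/(L(93) + 47722) = (-17263 + 1863281/6959210)/(2*93 + 47722) = -120134978949/(6959210*(186 + 47722)) = -120134978949/6959210/47908 = -120134978949/6959210*1/47908 = -4142585481/11496614920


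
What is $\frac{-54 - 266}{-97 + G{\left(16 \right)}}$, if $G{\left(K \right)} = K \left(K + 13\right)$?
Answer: $- \frac{320}{367} \approx -0.87193$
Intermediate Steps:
$G{\left(K \right)} = K \left(13 + K\right)$
$\frac{-54 - 266}{-97 + G{\left(16 \right)}} = \frac{-54 - 266}{-97 + 16 \left(13 + 16\right)} = - \frac{320}{-97 + 16 \cdot 29} = - \frac{320}{-97 + 464} = - \frac{320}{367}$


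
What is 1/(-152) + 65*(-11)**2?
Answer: 1195479/152 ≈ 7865.0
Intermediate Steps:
1/(-152) + 65*(-11)**2 = -1/152 + 65*121 = -1/152 + 7865 = 1195479/152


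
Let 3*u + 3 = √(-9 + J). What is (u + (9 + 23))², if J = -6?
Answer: (93 + I*√15)²/9 ≈ 959.33 + 80.042*I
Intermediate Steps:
u = -1 + I*√15/3 (u = -1 + √(-9 - 6)/3 = -1 + √(-15)/3 = -1 + (I*√15)/3 = -1 + I*√15/3 ≈ -1.0 + 1.291*I)
(u + (9 + 23))² = ((-1 + I*√15/3) + (9 + 23))² = ((-1 + I*√15/3) + 32)² = (31 + I*√15/3)²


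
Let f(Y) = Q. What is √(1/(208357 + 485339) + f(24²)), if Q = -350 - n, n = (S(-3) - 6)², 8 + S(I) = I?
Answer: I*√4804622422377/86712 ≈ 25.278*I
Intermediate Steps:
S(I) = -8 + I
n = 289 (n = ((-8 - 3) - 6)² = (-11 - 6)² = (-17)² = 289)
Q = -639 (Q = -350 - 1*289 = -350 - 289 = -639)
f(Y) = -639
√(1/(208357 + 485339) + f(24²)) = √(1/(208357 + 485339) - 639) = √(1/693696 - 639) = √(-443271743/693696) = I*√4804622422377/86712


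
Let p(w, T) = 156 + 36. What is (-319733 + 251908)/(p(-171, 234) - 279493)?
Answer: 67825/279301 ≈ 0.24284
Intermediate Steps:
p(w, T) = 192
(-319733 + 251908)/(p(-171, 234) - 279493) = (-319733 + 251908)/(192 - 279493) = -67825/(-279301) = -67825*(-1/279301) = 67825/279301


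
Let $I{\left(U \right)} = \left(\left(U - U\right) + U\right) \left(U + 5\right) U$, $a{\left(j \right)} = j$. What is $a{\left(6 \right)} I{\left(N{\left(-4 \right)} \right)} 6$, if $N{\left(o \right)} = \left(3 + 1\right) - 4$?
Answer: $0$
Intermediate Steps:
$N{\left(o \right)} = 0$ ($N{\left(o \right)} = 4 - 4 = 0$)
$I{\left(U \right)} = U^{2} \left(5 + U\right)$ ($I{\left(U \right)} = \left(0 + U\right) \left(5 + U\right) U = U \left(5 + U\right) U = U^{2} \left(5 + U\right)$)
$a{\left(6 \right)} I{\left(N{\left(-4 \right)} \right)} 6 = 6 \cdot 0^{2} \left(5 + 0\right) 6 = 6 \cdot 0 \cdot 5 \cdot 6 = 6 \cdot 0 \cdot 6 = 0 \cdot 6 = 0$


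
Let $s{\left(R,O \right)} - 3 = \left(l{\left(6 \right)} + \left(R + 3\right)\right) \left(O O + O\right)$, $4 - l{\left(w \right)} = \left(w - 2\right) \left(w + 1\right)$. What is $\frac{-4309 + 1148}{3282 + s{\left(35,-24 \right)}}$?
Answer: $- \frac{3161}{11013} \approx -0.28702$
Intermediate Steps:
$l{\left(w \right)} = 4 - \left(1 + w\right) \left(-2 + w\right)$ ($l{\left(w \right)} = 4 - \left(w - 2\right) \left(w + 1\right) = 4 - \left(-2 + w\right) \left(1 + w\right) = 4 - \left(1 + w\right) \left(-2 + w\right)$)
$s{\left(R,O \right)} = 3 + \left(-21 + R\right) \left(O + O^{2}\right)$ ($s{\left(R,O \right)} = 3 + \left(\left(6 + 6 - 6^{2}\right) + \left(R + 3\right)\right) \left(O O + O\right) = 3 + \left(\left(6 + 6 - 36\right) + \left(3 + R\right)\right) \left(O^{2} + O\right) = 3 + \left(\left(6 + 6 - 36\right) + \left(3 + R\right)\right) \left(O + O^{2}\right) = 3 + \left(-24 + \left(3 + R\right)\right) \left(O + O^{2}\right) = 3 + \left(-21 + R\right) \left(O + O^{2}\right)$)
$\frac{-4309 + 1148}{3282 + s{\left(35,-24 \right)}} = \frac{-4309 + 1148}{3282 - \left(333 - 8064\right)} = - \frac{3161}{3282 + \left(3 + 504 - 12096 - 840 + 35 \cdot 576\right)} = - \frac{3161}{3282 + \left(3 + 504 - 12096 - 840 + 20160\right)} = - \frac{3161}{3282 + 7731} = - \frac{3161}{11013}$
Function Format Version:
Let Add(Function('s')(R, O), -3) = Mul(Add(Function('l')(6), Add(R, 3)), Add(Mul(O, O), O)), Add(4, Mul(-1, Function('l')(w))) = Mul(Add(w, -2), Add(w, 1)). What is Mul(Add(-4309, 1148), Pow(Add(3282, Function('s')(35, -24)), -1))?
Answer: Rational(-3161, 11013) ≈ -0.28702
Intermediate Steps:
Function('l')(w) = Add(4, Mul(-1, Add(1, w), Add(-2, w))) (Function('l')(w) = Add(4, Mul(-1, Mul(Add(w, -2), Add(w, 1)))) = Add(4, Mul(-1, Mul(Add(-2, w), Add(1, w)))) = Add(4, Mul(-1, Mul(Add(1, w), Add(-2, w)))) = Add(4, Mul(-1, Add(1, w), Add(-2, w))))
Function('s')(R, O) = Add(3, Mul(Add(-21, R), Add(O, Pow(O, 2)))) (Function('s')(R, O) = Add(3, Mul(Add(Add(6, 6, Mul(-1, Pow(6, 2))), Add(R, 3)), Add(Mul(O, O), O))) = Add(3, Mul(Add(Add(6, 6, Mul(-1, 36)), Add(3, R)), Add(Pow(O, 2), O))) = Add(3, Mul(Add(Add(6, 6, -36), Add(3, R)), Add(O, Pow(O, 2)))) = Add(3, Mul(Add(-24, Add(3, R)), Add(O, Pow(O, 2)))) = Add(3, Mul(Add(-21, R), Add(O, Pow(O, 2)))))
Mul(Add(-4309, 1148), Pow(Add(3282, Function('s')(35, -24)), -1)) = Mul(Add(-4309, 1148), Pow(Add(3282, Add(3, Mul(-21, -24), Mul(-21, Pow(-24, 2)), Mul(-24, 35), Mul(35, Pow(-24, 2)))), -1)) = Mul(-3161, Pow(Add(3282, Add(3, 504, Mul(-21, 576), -840, Mul(35, 576))), -1)) = Mul(-3161, Pow(Add(3282, Add(3, 504, -12096, -840, 20160)), -1)) = Mul(-3161, Pow(Add(3282, 7731), -1)) = Mul(-3161, Pow(11013, -1)) = Mul(-3161, Rational(1, 11013)) = Rational(-3161, 11013)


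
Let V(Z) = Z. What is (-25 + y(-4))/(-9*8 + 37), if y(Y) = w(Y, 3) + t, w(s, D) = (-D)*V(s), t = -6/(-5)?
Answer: 59/175 ≈ 0.33714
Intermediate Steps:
t = 6/5 (t = -6*(-⅕) = 6/5 ≈ 1.2000)
w(s, D) = -D*s (w(s, D) = (-D)*s = -D*s)
y(Y) = 6/5 - 3*Y (y(Y) = -1*3*Y + 6/5 = -3*Y + 6/5 = 6/5 - 3*Y)
(-25 + y(-4))/(-9*8 + 37) = (-25 + (6/5 - 3*(-4)))/(-9*8 + 37) = (-25 + (6/5 + 12))/(-72 + 37) = (-25 + 66/5)/(-35) = -59/5*(-1/35) = 59/175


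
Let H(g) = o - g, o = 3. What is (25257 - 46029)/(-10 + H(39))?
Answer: 10386/23 ≈ 451.57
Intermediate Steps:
H(g) = 3 - g
(25257 - 46029)/(-10 + H(39)) = (25257 - 46029)/(-10 + (3 - 1*39)) = -20772/(-10 + (3 - 39)) = -20772/(-10 - 36) = -20772/(-46) = -20772*(-1/46) = 10386/23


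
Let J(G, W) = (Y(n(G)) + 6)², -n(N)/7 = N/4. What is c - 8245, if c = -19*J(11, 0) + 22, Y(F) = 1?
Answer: -9154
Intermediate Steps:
n(N) = -7*N/4
J(G, W) = 49 (J(G, W) = (1 + 6)² = 7² = 49)
c = -909 (c = -19*49 + 22 = -931 + 22 = -909)
c - 8245 = -909 - 8245 = -9154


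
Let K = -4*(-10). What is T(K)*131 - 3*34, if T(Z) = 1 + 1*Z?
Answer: 5269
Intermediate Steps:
K = 40
T(Z) = 1 + Z
T(K)*131 - 3*34 = (1 + 40)*131 - 3*34 = 41*131 - 102 = 5371 - 102 = 5269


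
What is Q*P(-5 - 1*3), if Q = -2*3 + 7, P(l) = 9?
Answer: 9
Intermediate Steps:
Q = 1 (Q = -6 + 7 = 1)
Q*P(-5 - 1*3) = 1*9 = 9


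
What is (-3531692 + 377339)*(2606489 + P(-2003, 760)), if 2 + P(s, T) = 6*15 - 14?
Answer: -8222019818739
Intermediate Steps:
P(s, T) = 74 (P(s, T) = -2 + (6*15 - 14) = -2 + (90 - 14) = -2 + 76 = 74)
(-3531692 + 377339)*(2606489 + P(-2003, 760)) = (-3531692 + 377339)*(2606489 + 74) = -3154353*2606563 = -8222019818739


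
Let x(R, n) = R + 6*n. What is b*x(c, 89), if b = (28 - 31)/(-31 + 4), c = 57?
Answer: 197/3 ≈ 65.667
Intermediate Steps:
b = ⅑ (b = -3/(-27) = -3*(-1/27) = ⅑ ≈ 0.11111)
b*x(c, 89) = (57 + 6*89)/9 = (57 + 534)/9 = (⅑)*591 = 197/3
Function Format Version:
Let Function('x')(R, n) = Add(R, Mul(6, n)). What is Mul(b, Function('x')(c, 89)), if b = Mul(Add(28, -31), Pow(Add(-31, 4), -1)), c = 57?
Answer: Rational(197, 3) ≈ 65.667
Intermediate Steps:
b = Rational(1, 9) (b = Mul(-3, Pow(-27, -1)) = Mul(-3, Rational(-1, 27)) = Rational(1, 9) ≈ 0.11111)
Mul(b, Function('x')(c, 89)) = Mul(Rational(1, 9), Add(57, Mul(6, 89))) = Mul(Rational(1, 9), Add(57, 534)) = Mul(Rational(1, 9), 591) = Rational(197, 3)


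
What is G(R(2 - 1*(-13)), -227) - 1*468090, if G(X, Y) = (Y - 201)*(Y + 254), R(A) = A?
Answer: -479646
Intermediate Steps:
G(X, Y) = (-201 + Y)*(254 + Y)
G(R(2 - 1*(-13)), -227) - 1*468090 = (-51054 + (-227)² + 53*(-227)) - 1*468090 = (-51054 + 51529 - 12031) - 468090 = -11556 - 468090 = -479646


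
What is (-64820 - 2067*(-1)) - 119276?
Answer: -182029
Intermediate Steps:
(-64820 - 2067*(-1)) - 119276 = (-64820 + 2067) - 119276 = -62753 - 119276 = -182029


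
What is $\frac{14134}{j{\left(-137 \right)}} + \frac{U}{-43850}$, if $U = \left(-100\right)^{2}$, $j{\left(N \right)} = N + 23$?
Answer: $- \frac{6209159}{49989} \approx -124.21$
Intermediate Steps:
$j{\left(N \right)} = 23 + N$
$U = 10000$
$\frac{14134}{j{\left(-137 \right)}} + \frac{U}{-43850} = \frac{14134}{23 - 137} + \frac{10000}{-43850} = \frac{14134}{-114} + 10000 \left(- \frac{1}{43850}\right) = 14134 \left(- \frac{1}{114}\right) - \frac{200}{877} = - \frac{7067}{57} - \frac{200}{877} = - \frac{6209159}{49989}$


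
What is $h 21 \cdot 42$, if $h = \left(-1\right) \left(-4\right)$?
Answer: $3528$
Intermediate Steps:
$h = 4$
$h 21 \cdot 42 = 4 \cdot 21 \cdot 42 = 84 \cdot 42 = 3528$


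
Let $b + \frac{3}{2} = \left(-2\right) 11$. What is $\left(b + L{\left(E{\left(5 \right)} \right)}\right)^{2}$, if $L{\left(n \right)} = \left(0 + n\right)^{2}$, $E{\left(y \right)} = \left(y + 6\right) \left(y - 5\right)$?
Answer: $\frac{2209}{4} \approx 552.25$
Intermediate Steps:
$E{\left(y \right)} = \left(-5 + y\right) \left(6 + y\right)$ ($E{\left(y \right)} = \left(6 + y\right) \left(-5 + y\right) = \left(-5 + y\right) \left(6 + y\right)$)
$L{\left(n \right)} = n^{2}$
$b = - \frac{47}{2}$ ($b = - \frac{3}{2} - 22 = - \frac{47}{2} \approx -23.5$)
$\left(b + L{\left(E{\left(5 \right)} \right)}\right)^{2} = \left(- \frac{47}{2} + \left(-30 + 5 + 5^{2}\right)^{2}\right)^{2} = \left(- \frac{47}{2} + \left(-30 + 5 + 25\right)^{2}\right)^{2} = \left(- \frac{47}{2} + 0^{2}\right)^{2} = \left(- \frac{47}{2} + 0\right)^{2} = \left(- \frac{47}{2}\right)^{2} = \frac{2209}{4}$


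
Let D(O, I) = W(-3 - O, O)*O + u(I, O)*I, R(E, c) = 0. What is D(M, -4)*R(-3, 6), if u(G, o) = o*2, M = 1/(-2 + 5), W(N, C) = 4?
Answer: 0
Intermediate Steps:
M = 1/3 ≈ 0.33333
u(G, o) = 2*o
D(O, I) = 4*O + 2*I*O (D(O, I) = 4*O + (2*O)*I = 4*O + 2*I*O)
D(M, -4)*R(-3, 6) = (2*(1/3)*(2 - 4))*0 = (2*(1/3)*(-2))*0 = -4/3*0 = 0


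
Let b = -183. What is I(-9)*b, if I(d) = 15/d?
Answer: 305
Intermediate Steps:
I(-9)*b = (15/(-9))*(-183) = (15*(-1/9))*(-183) = -5/3*(-183) = 305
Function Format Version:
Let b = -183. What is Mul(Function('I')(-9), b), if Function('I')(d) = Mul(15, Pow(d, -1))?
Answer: 305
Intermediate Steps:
Mul(Function('I')(-9), b) = Mul(Mul(15, Pow(-9, -1)), -183) = Mul(Mul(15, Rational(-1, 9)), -183) = Mul(Rational(-5, 3), -183) = 305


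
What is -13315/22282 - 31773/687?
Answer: -239037797/5102578 ≈ -46.846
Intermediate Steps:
-13315/22282 - 31773/687 = -13315*1/22282 - 31773*1/687 = -13315/22282 - 10591/229 = -239037797/5102578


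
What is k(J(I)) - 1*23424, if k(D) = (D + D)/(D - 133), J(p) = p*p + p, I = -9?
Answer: -1429008/61 ≈ -23426.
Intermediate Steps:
J(p) = p + p² (J(p) = p² + p = p + p²)
k(D) = 2*D/(-133 + D) (k(D) = (2*D)/(-133 + D) = 2*D/(-133 + D))
k(J(I)) - 1*23424 = 2*(-9*(1 - 9))/(-133 - 9*(1 - 9)) - 1*23424 = 2*(-9*(-8))/(-133 - 9*(-8)) - 23424 = 2*72/(-133 + 72) - 23424 = 2*72/(-61) - 23424 = 2*72*(-1/61) - 23424 = -144/61 - 23424 = -1429008/61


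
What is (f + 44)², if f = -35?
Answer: 81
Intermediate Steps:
(f + 44)² = (-35 + 44)² = 9² = 81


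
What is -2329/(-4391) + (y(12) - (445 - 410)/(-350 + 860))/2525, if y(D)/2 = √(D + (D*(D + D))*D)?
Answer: 599803213/1130902050 + 68*√3/2525 ≈ 0.57702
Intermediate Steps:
y(D) = 2*√(D + 2*D³) (y(D) = 2*√(D + (D*(D + D))*D) = 2*√(D + (D*(2*D))*D) = 2*√(D + (2*D²)*D) = 2*√(D + 2*D³))
-2329/(-4391) + (y(12) - (445 - 410)/(-350 + 860))/2525 = -2329/(-4391) + (2*√(12 + 2*12³) - (445 - 410)/(-350 + 860))/2525 = -2329*(-1/4391) + (2*√(12 + 2*1728) - 35/510)*(1/2525) = 2329/4391 + (2*√(12 + 3456) - 35/510)*(1/2525) = 2329/4391 + (2*√3468 - 1*7/102)*(1/2525) = 2329/4391 + (2*(34*√3) - 7/102)*(1/2525) = 2329/4391 + (68*√3 - 7/102)*(1/2525) = 2329/4391 + (-7/102 + 68*√3)*(1/2525) = 2329/4391 + (-7/257550 + 68*√3/2525) = 599803213/1130902050 + 68*√3/2525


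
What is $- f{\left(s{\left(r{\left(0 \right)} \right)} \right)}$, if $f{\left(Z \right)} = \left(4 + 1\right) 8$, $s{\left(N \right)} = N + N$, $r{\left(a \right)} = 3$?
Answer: $-40$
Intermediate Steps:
$s{\left(N \right)} = 2 N$
$f{\left(Z \right)} = 40$ ($f{\left(Z \right)} = 5 \cdot 8 = 40$)
$- f{\left(s{\left(r{\left(0 \right)} \right)} \right)} = \left(-1\right) 40 = -40$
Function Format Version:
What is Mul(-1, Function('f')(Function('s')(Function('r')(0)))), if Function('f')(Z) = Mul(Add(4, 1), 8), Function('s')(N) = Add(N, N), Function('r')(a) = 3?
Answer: -40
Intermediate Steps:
Function('s')(N) = Mul(2, N)
Function('f')(Z) = 40 (Function('f')(Z) = Mul(5, 8) = 40)
Mul(-1, Function('f')(Function('s')(Function('r')(0)))) = Mul(-1, 40) = -40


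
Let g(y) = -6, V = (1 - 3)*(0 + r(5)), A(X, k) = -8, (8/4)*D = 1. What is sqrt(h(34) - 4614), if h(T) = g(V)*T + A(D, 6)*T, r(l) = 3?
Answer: I*sqrt(5090) ≈ 71.344*I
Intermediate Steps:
D = 1/2 (D = (1/2)*1 = 1/2 ≈ 0.50000)
V = -6 (V = (1 - 3)*(0 + 3) = -2*3 = -6)
h(T) = -14*T (h(T) = -6*T - 8*T = -14*T)
sqrt(h(34) - 4614) = sqrt(-14*34 - 4614) = sqrt(-476 - 4614) = sqrt(-5090) = I*sqrt(5090)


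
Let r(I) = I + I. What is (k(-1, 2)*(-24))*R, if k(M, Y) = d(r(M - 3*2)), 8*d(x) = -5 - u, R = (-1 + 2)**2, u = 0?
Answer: 15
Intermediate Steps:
r(I) = 2*I
R = 1 (R = 1**2 = 1)
d(x) = -5/8 (d(x) = (-5 - 1*0)/8 = (-5 + 0)/8 = (1/8)*(-5) = -5/8)
k(M, Y) = -5/8
(k(-1, 2)*(-24))*R = -5/8*(-24)*1 = 15*1 = 15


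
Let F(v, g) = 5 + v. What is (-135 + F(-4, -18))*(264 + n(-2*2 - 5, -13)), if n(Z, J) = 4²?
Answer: -37520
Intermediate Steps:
n(Z, J) = 16
(-135 + F(-4, -18))*(264 + n(-2*2 - 5, -13)) = (-135 + (5 - 4))*(264 + 16) = (-135 + 1)*280 = -134*280 = -37520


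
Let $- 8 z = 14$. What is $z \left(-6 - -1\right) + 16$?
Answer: $\frac{99}{4} \approx 24.75$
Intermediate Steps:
$z = - \frac{7}{4}$ ($z = \left(- \frac{1}{8}\right) 14 = - \frac{7}{4} \approx -1.75$)
$z \left(-6 - -1\right) + 16 = - \frac{7 \left(-6 - -1\right)}{4} + 16 = - \frac{7 \left(-6 + 1\right)}{4} + 16 = \left(- \frac{7}{4}\right) \left(-5\right) + 16 = \frac{35}{4} + 16 = \frac{99}{4}$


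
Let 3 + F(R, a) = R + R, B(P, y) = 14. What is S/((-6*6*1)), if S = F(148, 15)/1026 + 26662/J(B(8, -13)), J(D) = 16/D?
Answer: -47872207/73872 ≈ -648.04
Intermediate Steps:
F(R, a) = -3 + 2*R (F(R, a) = -3 + (R + R) = -3 + 2*R)
S = 47872207/2052 (S = (-3 + 2*148)/1026 + 26662/((16/14)) = (-3 + 296)*(1/1026) + 26662/((16*(1/14))) = 293*(1/1026) + 26662/(8/7) = 293/1026 + 26662*(7/8) = 293/1026 + 93317/4 = 47872207/2052 ≈ 23330.)
S/((-6*6*1)) = 47872207/(2052*((-6*6*1))) = 47872207/(2052*((-36*1))) = (47872207/2052)/(-36) = (47872207/2052)*(-1/36) = -47872207/73872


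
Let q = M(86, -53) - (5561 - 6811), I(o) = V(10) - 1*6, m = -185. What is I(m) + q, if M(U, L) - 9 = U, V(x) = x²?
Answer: 1439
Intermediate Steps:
I(o) = 94 (I(o) = 10² - 1*6 = 100 - 6 = 94)
M(U, L) = 9 + U
q = 1345 (q = (9 + 86) - (5561 - 6811) = 95 - 1*(-1250) = 95 + 1250 = 1345)
I(m) + q = 94 + 1345 = 1439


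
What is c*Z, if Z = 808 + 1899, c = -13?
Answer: -35191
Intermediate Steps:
Z = 2707
c*Z = -13*2707 = -35191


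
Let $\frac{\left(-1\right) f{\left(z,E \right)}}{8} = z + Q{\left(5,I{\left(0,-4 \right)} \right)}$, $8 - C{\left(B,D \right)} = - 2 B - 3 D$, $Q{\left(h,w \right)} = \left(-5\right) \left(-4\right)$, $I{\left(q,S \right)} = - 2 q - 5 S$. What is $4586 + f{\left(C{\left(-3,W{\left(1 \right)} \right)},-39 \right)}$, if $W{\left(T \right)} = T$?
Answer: $4386$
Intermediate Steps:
$I{\left(q,S \right)} = - 5 S - 2 q$
$Q{\left(h,w \right)} = 20$
$C{\left(B,D \right)} = 8 + 2 B + 3 D$ ($C{\left(B,D \right)} = 8 - \left(- 2 B - 3 D\right) = 8 - \left(- 3 D - 2 B\right) = 8 + \left(2 B + 3 D\right) = 8 + 2 B + 3 D$)
$f{\left(z,E \right)} = -160 - 8 z$ ($f{\left(z,E \right)} = - 8 \left(z + 20\right) = - 8 \left(20 + z\right) = -160 - 8 z$)
$4586 + f{\left(C{\left(-3,W{\left(1 \right)} \right)},-39 \right)} = 4586 - \left(160 + 8 \left(8 + 2 \left(-3\right) + 3 \cdot 1\right)\right) = 4586 - \left(160 + 8 \left(8 - 6 + 3\right)\right) = 4586 - 200 = 4386$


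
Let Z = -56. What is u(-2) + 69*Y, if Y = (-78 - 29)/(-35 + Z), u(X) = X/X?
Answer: 7474/91 ≈ 82.132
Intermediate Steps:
u(X) = 1
Y = 107/91 (Y = (-78 - 29)/(-35 - 56) = -107/(-91) = -107*(-1/91) = 107/91 ≈ 1.1758)
u(-2) + 69*Y = 1 + 69*(107/91) = 1 + 7383/91 = 7474/91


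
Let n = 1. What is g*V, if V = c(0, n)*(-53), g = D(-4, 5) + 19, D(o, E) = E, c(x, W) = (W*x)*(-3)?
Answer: 0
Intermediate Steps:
c(x, W) = -3*W*x
g = 24 (g = 5 + 19 = 24)
V = 0 (V = -3*1*0*(-53) = 0*(-53) = 0)
g*V = 24*0 = 0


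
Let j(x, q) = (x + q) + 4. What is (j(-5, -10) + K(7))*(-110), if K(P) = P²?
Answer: -4180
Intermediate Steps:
j(x, q) = 4 + q + x (j(x, q) = (q + x) + 4 = 4 + q + x)
(j(-5, -10) + K(7))*(-110) = ((4 - 10 - 5) + 7²)*(-110) = (-11 + 49)*(-110) = 38*(-110) = -4180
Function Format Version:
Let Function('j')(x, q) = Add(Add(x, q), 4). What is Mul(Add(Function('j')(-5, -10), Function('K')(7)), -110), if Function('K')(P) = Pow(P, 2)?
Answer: -4180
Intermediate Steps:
Function('j')(x, q) = Add(4, q, x) (Function('j')(x, q) = Add(Add(q, x), 4) = Add(4, q, x))
Mul(Add(Function('j')(-5, -10), Function('K')(7)), -110) = Mul(Add(Add(4, -10, -5), Pow(7, 2)), -110) = Mul(Add(-11, 49), -110) = Mul(38, -110) = -4180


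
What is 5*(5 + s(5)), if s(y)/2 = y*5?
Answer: 275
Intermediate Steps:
s(y) = 10*y (s(y) = 2*(y*5) = 2*(5*y) = 10*y)
5*(5 + s(5)) = 5*(5 + 10*5) = 5*(5 + 50) = 5*55 = 275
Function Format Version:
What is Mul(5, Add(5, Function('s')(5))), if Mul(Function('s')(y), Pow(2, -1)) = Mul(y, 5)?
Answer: 275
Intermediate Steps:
Function('s')(y) = Mul(10, y) (Function('s')(y) = Mul(2, Mul(y, 5)) = Mul(2, Mul(5, y)) = Mul(10, y))
Mul(5, Add(5, Function('s')(5))) = Mul(5, Add(5, Mul(10, 5))) = Mul(5, Add(5, 50)) = Mul(5, 55) = 275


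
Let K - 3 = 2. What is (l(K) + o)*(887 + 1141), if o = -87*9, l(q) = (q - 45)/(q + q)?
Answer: -1596036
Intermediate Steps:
K = 5 (K = 3 + 2 = 5)
l(q) = (-45 + q)/(2*q) (l(q) = (-45 + q)/((2*q)) = (-45 + q)*(1/(2*q)) = (-45 + q)/(2*q))
o = -783
(l(K) + o)*(887 + 1141) = ((1/2)*(-45 + 5)/5 - 783)*(887 + 1141) = ((1/2)*(1/5)*(-40) - 783)*2028 = (-4 - 783)*2028 = -787*2028 = -1596036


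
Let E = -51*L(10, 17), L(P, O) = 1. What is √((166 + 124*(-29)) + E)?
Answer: 59*I ≈ 59.0*I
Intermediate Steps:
E = -51 (E = -51*1 = -51)
√((166 + 124*(-29)) + E) = √((166 + 124*(-29)) - 51) = √((166 - 3596) - 51) = √(-3430 - 51) = √(-3481) = 59*I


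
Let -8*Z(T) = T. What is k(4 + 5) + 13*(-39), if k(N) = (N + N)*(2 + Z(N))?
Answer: -1965/4 ≈ -491.25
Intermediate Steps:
Z(T) = -T/8
k(N) = 2*N*(2 - N/8) (k(N) = (N + N)*(2 - N/8) = (2*N)*(2 - N/8) = 2*N*(2 - N/8))
k(4 + 5) + 13*(-39) = (4 + 5)*(16 - (4 + 5))/4 + 13*(-39) = (¼)*9*(16 - 1*9) - 507 = (¼)*9*(16 - 9) - 507 = (¼)*9*7 - 507 = 63/4 - 507 = -1965/4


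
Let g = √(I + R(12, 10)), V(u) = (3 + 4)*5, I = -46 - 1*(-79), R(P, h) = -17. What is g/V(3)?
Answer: 4/35 ≈ 0.11429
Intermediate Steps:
I = 33 (I = -46 + 79 = 33)
V(u) = 35 (V(u) = 7*5 = 35)
g = 4 (g = √(33 - 17) = √16 = 4)
g/V(3) = 4/35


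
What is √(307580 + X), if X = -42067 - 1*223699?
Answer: 3*√4646 ≈ 204.48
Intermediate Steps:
X = -265766 (X = -42067 - 223699 = -265766)
√(307580 + X) = √(307580 - 265766) = √41814 = 3*√4646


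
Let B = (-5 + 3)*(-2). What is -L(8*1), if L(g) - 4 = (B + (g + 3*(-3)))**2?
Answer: -13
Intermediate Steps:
B = 4 (B = -2*(-2) = 4)
L(g) = 4 + (-5 + g)**2 (L(g) = 4 + (4 + (g + 3*(-3)))**2 = 4 + (4 + (g - 9))**2 = 4 + (4 + (-9 + g))**2 = 4 + (-5 + g)**2)
-L(8*1) = -(4 + (-5 + 8*1)**2) = -(4 + (-5 + 8)**2) = -(4 + 3**2) = -(4 + 9) = -1*13 = -13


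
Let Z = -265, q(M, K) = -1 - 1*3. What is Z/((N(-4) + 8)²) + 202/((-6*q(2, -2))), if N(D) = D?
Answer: -391/48 ≈ -8.1458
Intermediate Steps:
q(M, K) = -4 (q(M, K) = -1 - 3 = -4)
Z/((N(-4) + 8)²) + 202/((-6*q(2, -2))) = -265/(-4 + 8)² + 202/((-6*(-4))) = -265/(4²) + 202/24 = -265/16 + 202*(1/24) = -265*1/16 + 101/12 = -265/16 + 101/12 = -391/48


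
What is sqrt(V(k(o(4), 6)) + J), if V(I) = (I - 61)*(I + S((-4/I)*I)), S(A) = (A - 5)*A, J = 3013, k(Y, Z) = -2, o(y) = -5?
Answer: sqrt(871) ≈ 29.513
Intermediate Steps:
S(A) = A*(-5 + A) (S(A) = (-5 + A)*A = A*(-5 + A))
V(I) = (-61 + I)*(36 + I) (V(I) = (I - 61)*(I + ((-4/I)*I)*(-5 + (-4/I)*I)) = (-61 + I)*(I - 4*(-5 - 4)) = (-61 + I)*(I - 4*(-9)) = (-61 + I)*(I + 36) = (-61 + I)*(36 + I))
sqrt(V(k(o(4), 6)) + J) = sqrt((-2196 + (-2)**2 - 25*(-2)) + 3013) = sqrt((-2196 + 4 + 50) + 3013) = sqrt(-2142 + 3013) = sqrt(871)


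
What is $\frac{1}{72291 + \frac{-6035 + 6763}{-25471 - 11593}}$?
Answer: $\frac{4633}{334924112} \approx 1.3833 \cdot 10^{-5}$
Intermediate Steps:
$\frac{1}{72291 + \frac{-6035 + 6763}{-25471 - 11593}} = \frac{1}{72291 + \frac{728}{-37064}} = \frac{1}{72291 + 728 \left(- \frac{1}{37064}\right)} = \frac{1}{72291 - \frac{91}{4633}} = \frac{1}{\frac{334924112}{4633}} = \frac{4633}{334924112}$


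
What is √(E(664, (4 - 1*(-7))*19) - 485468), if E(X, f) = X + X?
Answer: 2*I*√121035 ≈ 695.8*I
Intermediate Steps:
E(X, f) = 2*X
√(E(664, (4 - 1*(-7))*19) - 485468) = √(2*664 - 485468) = √(1328 - 485468) = √(-484140) = 2*I*√121035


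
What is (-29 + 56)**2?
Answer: 729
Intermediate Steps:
(-29 + 56)**2 = 27**2 = 729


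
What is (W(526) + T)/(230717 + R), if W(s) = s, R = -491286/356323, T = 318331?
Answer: 113616082811/82209282305 ≈ 1.3820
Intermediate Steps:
R = -491286/356323 (R = -491286*1/356323 = -491286/356323 ≈ -1.3788)
(W(526) + T)/(230717 + R) = (526 + 318331)/(230717 - 491286/356323) = 318857/(82209282305/356323) = 318857*(356323/82209282305) = 113616082811/82209282305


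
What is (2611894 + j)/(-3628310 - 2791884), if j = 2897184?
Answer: -2754539/3210097 ≈ -0.85809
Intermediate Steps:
(2611894 + j)/(-3628310 - 2791884) = (2611894 + 2897184)/(-3628310 - 2791884) = 5509078/(-6420194) = 5509078*(-1/6420194) = -2754539/3210097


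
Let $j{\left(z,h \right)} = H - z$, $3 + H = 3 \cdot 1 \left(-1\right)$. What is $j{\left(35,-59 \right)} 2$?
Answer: $-82$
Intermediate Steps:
$H = -6$ ($H = -3 + 3 \cdot 1 \left(-1\right) = -3 + 3 \left(-1\right) = -3 - 3 = -6$)
$j{\left(z,h \right)} = -6 - z$
$j{\left(35,-59 \right)} 2 = \left(-6 - 35\right) 2 = \left(-41\right) 2 = -82$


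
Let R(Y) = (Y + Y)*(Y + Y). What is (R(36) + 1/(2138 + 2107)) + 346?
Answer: 23474851/4245 ≈ 5530.0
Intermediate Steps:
R(Y) = 4*Y**2 (R(Y) = (2*Y)*(2*Y) = 4*Y**2)
(R(36) + 1/(2138 + 2107)) + 346 = (4*36**2 + 1/(2138 + 2107)) + 346 = (4*1296 + 1/4245) + 346 = (5184 + 1/4245) + 346 = 22006081/4245 + 346 = 23474851/4245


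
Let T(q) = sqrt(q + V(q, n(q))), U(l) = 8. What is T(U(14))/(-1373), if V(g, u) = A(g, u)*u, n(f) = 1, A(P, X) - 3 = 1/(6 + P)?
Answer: -sqrt(2170)/19222 ≈ -0.0024234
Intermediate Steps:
A(P, X) = 3 + 1/(6 + P)
V(g, u) = u*(19 + 3*g)/(6 + g) (V(g, u) = ((19 + 3*g)/(6 + g))*u = u*(19 + 3*g)/(6 + g))
T(q) = sqrt(q + (19 + 3*q)/(6 + q)) (T(q) = sqrt(q + 1*(19 + 3*q)/(6 + q)) = sqrt(q + (19 + 3*q)/(6 + q)))
T(U(14))/(-1373) = sqrt((19 + 8**2 + 9*8)/(6 + 8))/(-1373) = sqrt((19 + 64 + 72)/14)*(-1/1373) = sqrt((1/14)*155)*(-1/1373) = sqrt(155/14)*(-1/1373) = (sqrt(2170)/14)*(-1/1373) = -sqrt(2170)/19222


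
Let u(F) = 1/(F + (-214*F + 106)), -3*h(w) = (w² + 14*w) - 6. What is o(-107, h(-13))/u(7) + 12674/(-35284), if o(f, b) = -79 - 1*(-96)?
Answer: -415387227/17642 ≈ -23545.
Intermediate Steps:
h(w) = 2 - 14*w/3 - w²/3 (h(w) = -((w² + 14*w) - 6)/3 = -(-6 + w² + 14*w)/3 = 2 - 14*w/3 - w²/3)
o(f, b) = 17 (o(f, b) = -79 + 96 = 17)
u(F) = 1/(106 - 213*F) (u(F) = 1/(F + (106 - 214*F)) = 1/(106 - 213*F))
o(-107, h(-13))/u(7) + 12674/(-35284) = 17/((-1/(-106 + 213*7))) + 12674/(-35284) = 17/((-1/(-106 + 1491))) + 12674*(-1/35284) = 17/((-1/1385)) - 6337/17642 = 17/((-1*1/1385)) - 6337/17642 = 17/(-1/1385) - 6337/17642 = 17*(-1385) - 6337/17642 = -23545 - 6337/17642 = -415387227/17642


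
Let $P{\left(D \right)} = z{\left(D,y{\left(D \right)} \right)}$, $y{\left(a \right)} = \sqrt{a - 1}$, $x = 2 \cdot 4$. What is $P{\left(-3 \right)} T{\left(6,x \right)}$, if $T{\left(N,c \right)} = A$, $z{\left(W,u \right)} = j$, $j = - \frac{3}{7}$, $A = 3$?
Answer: $- \frac{9}{7} \approx -1.2857$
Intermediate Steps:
$x = 8$
$j = - \frac{3}{7}$ ($j = \left(-3\right) \frac{1}{7} = - \frac{3}{7} \approx -0.42857$)
$y{\left(a \right)} = \sqrt{-1 + a}$
$z{\left(W,u \right)} = - \frac{3}{7}$
$T{\left(N,c \right)} = 3$
$P{\left(D \right)} = - \frac{3}{7}$
$P{\left(-3 \right)} T{\left(6,x \right)} = \left(- \frac{3}{7}\right) 3 = - \frac{9}{7}$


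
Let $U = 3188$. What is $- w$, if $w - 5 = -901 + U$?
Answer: $-2292$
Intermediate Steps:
$w = 2292$ ($w = 5 + \left(-901 + 3188\right) = 5 + 2287 = 2292$)
$- w = \left(-1\right) 2292 = -2292$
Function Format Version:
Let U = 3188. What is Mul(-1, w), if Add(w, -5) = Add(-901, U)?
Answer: -2292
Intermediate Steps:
w = 2292 (w = Add(5, Add(-901, 3188)) = Add(5, 2287) = 2292)
Mul(-1, w) = Mul(-1, 2292) = -2292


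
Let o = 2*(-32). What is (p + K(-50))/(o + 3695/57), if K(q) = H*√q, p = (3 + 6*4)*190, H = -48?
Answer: 292410/47 - 13680*I*√2/47 ≈ 6221.5 - 411.63*I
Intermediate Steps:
o = -64
p = 5130 (p = (3 + 24)*190 = 27*190 = 5130)
K(q) = -48*√q
(p + K(-50))/(o + 3695/57) = (5130 - 240*I*√2)/(-64 + 3695/57) = (5130 - 240*I*√2)/(47/57) = (5130 - 240*I*√2)*(57/47) = 292410/47 - 13680*I*√2/47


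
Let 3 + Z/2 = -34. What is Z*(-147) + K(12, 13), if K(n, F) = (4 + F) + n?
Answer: 10907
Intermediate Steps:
Z = -74 (Z = -6 + 2*(-34) = -6 - 68 = -74)
K(n, F) = 4 + F + n
Z*(-147) + K(12, 13) = -74*(-147) + (4 + 13 + 12) = 10878 + 29 = 10907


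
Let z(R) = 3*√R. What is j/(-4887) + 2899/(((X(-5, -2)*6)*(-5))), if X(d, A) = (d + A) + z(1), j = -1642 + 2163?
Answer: 4701631/195480 ≈ 24.052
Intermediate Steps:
j = 521
X(d, A) = 3 + A + d (X(d, A) = (d + A) + 3*√1 = (A + d) + 3*1 = (A + d) + 3 = 3 + A + d)
j/(-4887) + 2899/(((X(-5, -2)*6)*(-5))) = 521/(-4887) + 2899/((((3 - 2 - 5)*6)*(-5))) = 521*(-1/4887) + 2899/((-4*6*(-5))) = -521/4887 + 2899/((-24*(-5))) = -521/4887 + 2899/120 = 4701631/195480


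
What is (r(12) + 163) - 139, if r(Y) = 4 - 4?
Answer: 24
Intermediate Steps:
r(Y) = 0
(r(12) + 163) - 139 = (0 + 163) - 139 = 163 - 139 = 24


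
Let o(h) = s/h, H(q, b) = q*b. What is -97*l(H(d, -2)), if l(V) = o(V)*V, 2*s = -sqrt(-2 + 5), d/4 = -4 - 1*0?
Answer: 97*sqrt(3)/2 ≈ 84.005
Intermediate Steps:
d = -16 (d = 4*(-4 - 1*0) = 4*(-4 + 0) = 4*(-4) = -16)
H(q, b) = b*q
s = -sqrt(3)/2 (s = (-sqrt(-2 + 5))/2 = (-sqrt(3))/2 = -sqrt(3)/2 ≈ -0.86602)
o(h) = -sqrt(3)/(2*h) (o(h) = (-sqrt(3)/2)/h = -sqrt(3)/(2*h))
l(V) = -sqrt(3)/2 (l(V) = (-sqrt(3)/(2*V))*V = -sqrt(3)/2)
-97*l(H(d, -2)) = -(-97)*sqrt(3)/2 = 97*sqrt(3)/2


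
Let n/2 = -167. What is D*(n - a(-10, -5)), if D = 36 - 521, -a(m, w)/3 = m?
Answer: 176540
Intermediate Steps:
a(m, w) = -3*m
n = -334 (n = 2*(-167) = -334)
D = -485
D*(n - a(-10, -5)) = -485*(-334 - (-3)*(-10)) = -485*(-334 - 1*30) = -485*(-334 - 30) = -485*(-364) = 176540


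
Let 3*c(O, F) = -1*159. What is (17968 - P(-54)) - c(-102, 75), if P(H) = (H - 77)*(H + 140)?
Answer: 29287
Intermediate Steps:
c(O, F) = -53 (c(O, F) = (-1*159)/3 = (⅓)*(-159) = -53)
P(H) = (-77 + H)*(140 + H)
(17968 - P(-54)) - c(-102, 75) = (17968 - (-10780 + (-54)² + 63*(-54))) - 1*(-53) = (17968 - (-10780 + 2916 - 3402)) + 53 = (17968 - 1*(-11266)) + 53 = (17968 + 11266) + 53 = 29234 + 53 = 29287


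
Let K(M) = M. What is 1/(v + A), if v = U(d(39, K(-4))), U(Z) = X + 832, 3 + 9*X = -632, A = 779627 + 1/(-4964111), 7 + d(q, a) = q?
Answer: 44676999/34865413752047 ≈ 1.2814e-6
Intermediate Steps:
d(q, a) = -7 + q
A = 3870154966596/4964111 (A = 779627 - 1/4964111 = 3870154966596/4964111 ≈ 7.7963e+5)
X = -635/9 (X = -1/3 + (1/9)*(-632) = -1/3 - 632/9 = -635/9 ≈ -70.556)
U(Z) = 6853/9 (U(Z) = -635/9 + 832 = 6853/9)
v = 6853/9 ≈ 761.44
1/(v + A) = 1/(6853/9 + 3870154966596/4964111) = 1/(34865413752047/44676999) = 44676999/34865413752047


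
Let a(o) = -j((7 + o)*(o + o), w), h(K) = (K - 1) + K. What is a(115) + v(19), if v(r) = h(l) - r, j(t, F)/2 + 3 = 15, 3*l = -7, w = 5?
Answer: -146/3 ≈ -48.667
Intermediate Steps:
l = -7/3 (l = (1/3)*(-7) = -7/3 ≈ -2.3333)
j(t, F) = 24 (j(t, F) = -6 + 2*15 = -6 + 30 = 24)
h(K) = -1 + 2*K (h(K) = (-1 + K) + K = -1 + 2*K)
a(o) = -24 (a(o) = -1*24 = -24)
v(r) = -17/3 - r (v(r) = (-1 + 2*(-7/3)) - r = (-1 - 14/3) - r = -17/3 - r)
a(115) + v(19) = -24 + (-17/3 - 1*19) = -24 + (-17/3 - 19) = -24 - 74/3 = -146/3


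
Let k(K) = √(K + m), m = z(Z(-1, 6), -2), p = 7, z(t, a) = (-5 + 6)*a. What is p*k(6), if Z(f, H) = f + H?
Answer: 14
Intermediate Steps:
Z(f, H) = H + f
z(t, a) = a (z(t, a) = 1*a = a)
m = -2
k(K) = √(-2 + K) (k(K) = √(K - 2) = √(-2 + K))
p*k(6) = 7*√(-2 + 6) = 7*√4 = 7*2 = 14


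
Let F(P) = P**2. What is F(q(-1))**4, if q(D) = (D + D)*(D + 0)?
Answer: 256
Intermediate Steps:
q(D) = 2*D**2 (q(D) = (2*D)*D = 2*D**2)
F(q(-1))**4 = ((2*(-1)**2)**2)**4 = ((2*1)**2)**4 = (2**2)**4 = 4**4 = 256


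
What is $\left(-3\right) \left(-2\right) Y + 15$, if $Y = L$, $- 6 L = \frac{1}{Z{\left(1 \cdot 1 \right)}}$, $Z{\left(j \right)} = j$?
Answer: $14$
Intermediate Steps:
$L = - \frac{1}{6}$ ($L = - \frac{1}{6 \cdot 1 \cdot 1} = - \frac{1}{6 \cdot 1} = \left(- \frac{1}{6}\right) 1 = - \frac{1}{6} \approx -0.16667$)
$Y = - \frac{1}{6} \approx -0.16667$
$\left(-3\right) \left(-2\right) Y + 15 = \left(-3\right) \left(-2\right) \left(- \frac{1}{6}\right) + 15 = 6 \left(- \frac{1}{6}\right) + 15 = -1 + 15 = 14$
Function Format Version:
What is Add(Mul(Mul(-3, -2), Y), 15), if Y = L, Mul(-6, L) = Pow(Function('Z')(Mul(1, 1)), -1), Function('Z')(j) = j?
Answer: 14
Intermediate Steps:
L = Rational(-1, 6) (L = Mul(Rational(-1, 6), Pow(Mul(1, 1), -1)) = Mul(Rational(-1, 6), Pow(1, -1)) = Mul(Rational(-1, 6), 1) = Rational(-1, 6) ≈ -0.16667)
Y = Rational(-1, 6) ≈ -0.16667
Add(Mul(Mul(-3, -2), Y), 15) = Add(Mul(Mul(-3, -2), Rational(-1, 6)), 15) = Add(Mul(6, Rational(-1, 6)), 15) = Add(-1, 15) = 14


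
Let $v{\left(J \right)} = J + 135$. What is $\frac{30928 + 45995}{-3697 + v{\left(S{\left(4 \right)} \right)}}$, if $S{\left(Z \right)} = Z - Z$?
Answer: $- \frac{76923}{3562} \approx -21.595$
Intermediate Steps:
$S{\left(Z \right)} = 0$
$v{\left(J \right)} = 135 + J$
$\frac{30928 + 45995}{-3697 + v{\left(S{\left(4 \right)} \right)}} = \frac{30928 + 45995}{-3697 + \left(135 + 0\right)} = \frac{76923}{-3697 + 135} = \frac{76923}{-3562} = 76923 \left(- \frac{1}{3562}\right) = - \frac{76923}{3562}$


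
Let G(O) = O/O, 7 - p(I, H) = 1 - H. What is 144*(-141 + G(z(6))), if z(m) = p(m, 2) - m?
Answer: -20160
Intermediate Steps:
p(I, H) = 6 + H (p(I, H) = 7 - (1 - H) = 7 + (-1 + H) = 6 + H)
z(m) = 8 - m (z(m) = (6 + 2) - m = 8 - m)
G(O) = 1
144*(-141 + G(z(6))) = 144*(-141 + 1) = 144*(-140) = -20160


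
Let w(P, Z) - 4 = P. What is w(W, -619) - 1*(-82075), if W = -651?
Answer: 81428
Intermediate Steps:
w(P, Z) = 4 + P
w(W, -619) - 1*(-82075) = (4 - 651) - 1*(-82075) = -647 + 82075 = 81428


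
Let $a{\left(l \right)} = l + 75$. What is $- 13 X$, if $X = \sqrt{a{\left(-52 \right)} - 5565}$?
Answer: $- 13 i \sqrt{5542} \approx - 967.78 i$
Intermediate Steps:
$a{\left(l \right)} = 75 + l$
$X = i \sqrt{5542}$ ($X = \sqrt{\left(75 - 52\right) - 5565} = \sqrt{23 - 5565} = \sqrt{-5542} = i \sqrt{5542} \approx 74.445 i$)
$- 13 X = - 13 i \sqrt{5542}$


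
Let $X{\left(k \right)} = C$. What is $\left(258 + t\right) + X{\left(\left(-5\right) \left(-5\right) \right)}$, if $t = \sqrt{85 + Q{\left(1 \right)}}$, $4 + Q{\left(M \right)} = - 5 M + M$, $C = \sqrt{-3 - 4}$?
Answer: $258 + \sqrt{77} + i \sqrt{7} \approx 266.77 + 2.6458 i$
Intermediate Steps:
$C = i \sqrt{7}$ ($C = \sqrt{-7} = i \sqrt{7} \approx 2.6458 i$)
$X{\left(k \right)} = i \sqrt{7}$
$Q{\left(M \right)} = -4 - 4 M$ ($Q{\left(M \right)} = -4 + \left(- 5 M + M\right) = -4 - 4 M$)
$t = \sqrt{77}$ ($t = \sqrt{85 - 8} = \sqrt{77} \approx 8.775$)
$\left(258 + t\right) + X{\left(\left(-5\right) \left(-5\right) \right)} = \left(258 + \sqrt{77}\right) + i \sqrt{7} = 258 + \sqrt{77} + i \sqrt{7}$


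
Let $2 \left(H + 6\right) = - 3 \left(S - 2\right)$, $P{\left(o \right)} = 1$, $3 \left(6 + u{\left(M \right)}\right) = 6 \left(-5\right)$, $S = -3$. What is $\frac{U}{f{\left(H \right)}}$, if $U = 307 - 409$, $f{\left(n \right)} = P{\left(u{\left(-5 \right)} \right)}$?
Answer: $-102$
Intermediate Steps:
$u{\left(M \right)} = -16$ ($u{\left(M \right)} = -6 + \frac{6 \left(-5\right)}{3} = -6 + \frac{1}{3} \left(-30\right) = -6 - 10 = -16$)
$H = \frac{3}{2}$ ($H = -6 + \frac{\left(-3\right) \left(-3 - 2\right)}{2} = -6 + \frac{\left(-3\right) \left(-5\right)}{2} = -6 + \frac{1}{2} \cdot 15 = -6 + \frac{15}{2} = \frac{3}{2} \approx 1.5$)
$f{\left(n \right)} = 1$
$U = -102$ ($U = 307 - 409 = -102$)
$\frac{U}{f{\left(H \right)}} = - \frac{102}{1} = \left(-102\right) 1 = -102$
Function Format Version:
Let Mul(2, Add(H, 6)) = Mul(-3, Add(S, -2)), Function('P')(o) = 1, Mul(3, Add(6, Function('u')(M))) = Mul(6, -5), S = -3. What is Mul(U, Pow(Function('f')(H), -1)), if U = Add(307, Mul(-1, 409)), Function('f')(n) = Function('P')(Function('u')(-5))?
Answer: -102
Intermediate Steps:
Function('u')(M) = -16 (Function('u')(M) = Add(-6, Mul(Rational(1, 3), Mul(6, -5))) = Add(-6, Mul(Rational(1, 3), -30)) = Add(-6, -10) = -16)
H = Rational(3, 2) (H = Add(-6, Mul(Rational(1, 2), Mul(-3, Add(-3, -2)))) = Add(-6, Mul(Rational(1, 2), Mul(-3, -5))) = Add(-6, Mul(Rational(1, 2), 15)) = Add(-6, Rational(15, 2)) = Rational(3, 2) ≈ 1.5000)
Function('f')(n) = 1
U = -102 (U = Add(307, -409) = -102)
Mul(U, Pow(Function('f')(H), -1)) = Mul(-102, Pow(1, -1)) = Mul(-102, 1) = -102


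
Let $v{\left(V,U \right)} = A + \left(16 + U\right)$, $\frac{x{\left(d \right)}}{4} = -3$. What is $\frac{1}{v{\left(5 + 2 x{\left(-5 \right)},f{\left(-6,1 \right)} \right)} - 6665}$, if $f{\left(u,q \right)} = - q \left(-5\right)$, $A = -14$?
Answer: $- \frac{1}{6658} \approx -0.0001502$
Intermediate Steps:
$x{\left(d \right)} = -12$ ($x{\left(d \right)} = 4 \left(-3\right) = -12$)
$f{\left(u,q \right)} = 5 q$
$v{\left(V,U \right)} = 2 + U$ ($v{\left(V,U \right)} = -14 + \left(16 + U\right) = 2 + U$)
$\frac{1}{v{\left(5 + 2 x{\left(-5 \right)},f{\left(-6,1 \right)} \right)} - 6665} = \frac{1}{\left(2 + 5 \cdot 1\right) - 6665} = \frac{1}{\left(2 + 5\right) - 6665} = \frac{1}{7 - 6665} = \frac{1}{-6658} = - \frac{1}{6658}$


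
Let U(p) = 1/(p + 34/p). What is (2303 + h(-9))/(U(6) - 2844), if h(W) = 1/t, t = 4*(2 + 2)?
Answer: -429905/530864 ≈ -0.80982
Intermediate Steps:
t = 16 (t = 4*4 = 16)
h(W) = 1/16
(2303 + h(-9))/(U(6) - 2844) = (2303 + 1/16)/(6/(34 + 6²) - 2844) = 36849/(16*(6/(34 + 36) - 2844)) = 36849/(16*(6/70 - 2844)) = 36849/(16*(6*(1/70) - 2844)) = 36849/(16*(3/35 - 2844)) = 36849/(16*(-99537/35)) = (36849/16)*(-35/99537) = -429905/530864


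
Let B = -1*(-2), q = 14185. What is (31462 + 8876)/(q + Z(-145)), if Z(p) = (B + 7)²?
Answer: 20169/7133 ≈ 2.8276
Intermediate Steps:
B = 2
Z(p) = 81 (Z(p) = (2 + 7)² = 9² = 81)
(31462 + 8876)/(q + Z(-145)) = (31462 + 8876)/(14185 + 81) = 40338/14266 = 40338*(1/14266) = 20169/7133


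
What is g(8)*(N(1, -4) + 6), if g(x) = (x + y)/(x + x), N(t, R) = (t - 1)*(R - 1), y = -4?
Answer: 3/2 ≈ 1.5000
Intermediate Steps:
N(t, R) = (-1 + R)*(-1 + t) (N(t, R) = (-1 + t)*(-1 + R) = (-1 + R)*(-1 + t))
g(x) = (-4 + x)/(2*x) (g(x) = (x - 4)/(x + x) = (-4 + x)/((2*x)) = (-4 + x)*(1/(2*x)) = (-4 + x)/(2*x))
g(8)*(N(1, -4) + 6) = ((½)*(-4 + 8)/8)*((1 - 1*(-4) - 1*1 - 4*1) + 6) = ((½)*(⅛)*4)*((1 + 4 - 1 - 4) + 6) = (0 + 6)/4 = (¼)*6 = 3/2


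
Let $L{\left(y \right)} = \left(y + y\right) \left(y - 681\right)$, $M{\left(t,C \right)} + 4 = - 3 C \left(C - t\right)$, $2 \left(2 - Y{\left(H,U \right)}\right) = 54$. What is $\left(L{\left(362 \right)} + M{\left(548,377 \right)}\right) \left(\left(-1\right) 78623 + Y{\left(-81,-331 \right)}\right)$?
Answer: $2953940232$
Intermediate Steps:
$Y{\left(H,U \right)} = -25$ ($Y{\left(H,U \right)} = 2 - 27 = -25$)
$M{\left(t,C \right)} = -4 - 3 C \left(C - t\right)$ ($M{\left(t,C \right)} = -4 + - 3 C \left(C - t\right) = -4 - 3 C \left(C - t\right)$)
$L{\left(y \right)} = 2 y \left(-681 + y\right)$
$\left(L{\left(362 \right)} + M{\left(548,377 \right)}\right) \left(\left(-1\right) 78623 + Y{\left(-81,-331 \right)}\right) = \left(2 \cdot 362 \left(-681 + 362\right) - \left(4 - 619788 + 426387\right)\right) \left(\left(-1\right) 78623 - 25\right) = \left(2 \cdot 362 \left(-319\right) - -193397\right) \left(-78623 - 25\right) = \left(-230956 - -193397\right) \left(-78648\right) = \left(-230956 + 193397\right) \left(-78648\right) = \left(-37559\right) \left(-78648\right) = 2953940232$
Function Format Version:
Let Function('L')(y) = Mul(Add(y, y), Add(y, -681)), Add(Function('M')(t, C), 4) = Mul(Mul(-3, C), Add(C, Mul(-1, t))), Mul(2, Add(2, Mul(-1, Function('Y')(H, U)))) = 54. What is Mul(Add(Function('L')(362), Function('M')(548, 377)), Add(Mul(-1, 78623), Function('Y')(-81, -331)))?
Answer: 2953940232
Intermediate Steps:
Function('Y')(H, U) = -25 (Function('Y')(H, U) = Add(2, Mul(Rational(-1, 2), 54)) = Add(2, -27) = -25)
Function('M')(t, C) = Add(-4, Mul(-3, C, Add(C, Mul(-1, t)))) (Function('M')(t, C) = Add(-4, Mul(Mul(-3, C), Add(C, Mul(-1, t)))) = Add(-4, Mul(-3, C, Add(C, Mul(-1, t)))))
Function('L')(y) = Mul(2, y, Add(-681, y)) (Function('L')(y) = Mul(Mul(2, y), Add(-681, y)) = Mul(2, y, Add(-681, y)))
Mul(Add(Function('L')(362), Function('M')(548, 377)), Add(Mul(-1, 78623), Function('Y')(-81, -331))) = Mul(Add(Mul(2, 362, Add(-681, 362)), Add(-4, Mul(-3, Pow(377, 2)), Mul(3, 377, 548))), Add(Mul(-1, 78623), -25)) = Mul(Add(Mul(2, 362, -319), Add(-4, Mul(-3, 142129), 619788)), Add(-78623, -25)) = Mul(Add(-230956, Add(-4, -426387, 619788)), -78648) = Mul(Add(-230956, 193397), -78648) = Mul(-37559, -78648) = 2953940232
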